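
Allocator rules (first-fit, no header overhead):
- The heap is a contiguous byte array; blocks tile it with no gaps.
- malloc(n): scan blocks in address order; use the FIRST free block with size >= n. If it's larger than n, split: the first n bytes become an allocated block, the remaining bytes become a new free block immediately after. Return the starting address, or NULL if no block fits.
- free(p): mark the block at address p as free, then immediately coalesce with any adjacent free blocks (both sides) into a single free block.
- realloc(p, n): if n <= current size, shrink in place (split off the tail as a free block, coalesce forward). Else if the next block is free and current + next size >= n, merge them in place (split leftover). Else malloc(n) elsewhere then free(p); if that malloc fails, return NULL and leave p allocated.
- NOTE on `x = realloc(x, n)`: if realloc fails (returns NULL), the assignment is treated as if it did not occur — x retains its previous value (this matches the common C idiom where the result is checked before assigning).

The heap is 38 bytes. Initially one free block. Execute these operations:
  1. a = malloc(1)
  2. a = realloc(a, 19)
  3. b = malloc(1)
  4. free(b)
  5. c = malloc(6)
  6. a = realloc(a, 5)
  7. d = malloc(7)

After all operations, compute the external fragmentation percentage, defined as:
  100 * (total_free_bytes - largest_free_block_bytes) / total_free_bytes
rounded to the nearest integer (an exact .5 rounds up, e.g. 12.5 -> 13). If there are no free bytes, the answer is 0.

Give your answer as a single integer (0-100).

Op 1: a = malloc(1) -> a = 0; heap: [0-0 ALLOC][1-37 FREE]
Op 2: a = realloc(a, 19) -> a = 0; heap: [0-18 ALLOC][19-37 FREE]
Op 3: b = malloc(1) -> b = 19; heap: [0-18 ALLOC][19-19 ALLOC][20-37 FREE]
Op 4: free(b) -> (freed b); heap: [0-18 ALLOC][19-37 FREE]
Op 5: c = malloc(6) -> c = 19; heap: [0-18 ALLOC][19-24 ALLOC][25-37 FREE]
Op 6: a = realloc(a, 5) -> a = 0; heap: [0-4 ALLOC][5-18 FREE][19-24 ALLOC][25-37 FREE]
Op 7: d = malloc(7) -> d = 5; heap: [0-4 ALLOC][5-11 ALLOC][12-18 FREE][19-24 ALLOC][25-37 FREE]
Free blocks: [7 13] total_free=20 largest=13 -> 100*(20-13)/20 = 700/20 = 35

Answer: 35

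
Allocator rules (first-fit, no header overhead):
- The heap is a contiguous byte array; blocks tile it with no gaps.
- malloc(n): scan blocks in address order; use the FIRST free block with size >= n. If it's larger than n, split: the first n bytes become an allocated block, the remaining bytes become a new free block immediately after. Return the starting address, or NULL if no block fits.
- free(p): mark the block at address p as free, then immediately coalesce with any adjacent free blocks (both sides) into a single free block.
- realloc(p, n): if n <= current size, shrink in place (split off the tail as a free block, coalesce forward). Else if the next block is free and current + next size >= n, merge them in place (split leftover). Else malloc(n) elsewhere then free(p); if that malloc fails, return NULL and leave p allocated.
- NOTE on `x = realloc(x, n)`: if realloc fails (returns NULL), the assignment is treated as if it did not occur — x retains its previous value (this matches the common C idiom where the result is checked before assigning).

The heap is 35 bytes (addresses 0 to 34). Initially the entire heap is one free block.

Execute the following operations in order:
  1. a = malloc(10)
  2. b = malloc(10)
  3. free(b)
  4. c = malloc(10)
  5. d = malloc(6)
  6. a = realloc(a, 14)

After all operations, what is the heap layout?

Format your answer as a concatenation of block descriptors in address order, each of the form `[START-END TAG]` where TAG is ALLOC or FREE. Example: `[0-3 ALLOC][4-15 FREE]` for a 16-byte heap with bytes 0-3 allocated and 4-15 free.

Op 1: a = malloc(10) -> a = 0; heap: [0-9 ALLOC][10-34 FREE]
Op 2: b = malloc(10) -> b = 10; heap: [0-9 ALLOC][10-19 ALLOC][20-34 FREE]
Op 3: free(b) -> (freed b); heap: [0-9 ALLOC][10-34 FREE]
Op 4: c = malloc(10) -> c = 10; heap: [0-9 ALLOC][10-19 ALLOC][20-34 FREE]
Op 5: d = malloc(6) -> d = 20; heap: [0-9 ALLOC][10-19 ALLOC][20-25 ALLOC][26-34 FREE]
Op 6: a = realloc(a, 14) -> NULL (a unchanged); heap: [0-9 ALLOC][10-19 ALLOC][20-25 ALLOC][26-34 FREE]

Answer: [0-9 ALLOC][10-19 ALLOC][20-25 ALLOC][26-34 FREE]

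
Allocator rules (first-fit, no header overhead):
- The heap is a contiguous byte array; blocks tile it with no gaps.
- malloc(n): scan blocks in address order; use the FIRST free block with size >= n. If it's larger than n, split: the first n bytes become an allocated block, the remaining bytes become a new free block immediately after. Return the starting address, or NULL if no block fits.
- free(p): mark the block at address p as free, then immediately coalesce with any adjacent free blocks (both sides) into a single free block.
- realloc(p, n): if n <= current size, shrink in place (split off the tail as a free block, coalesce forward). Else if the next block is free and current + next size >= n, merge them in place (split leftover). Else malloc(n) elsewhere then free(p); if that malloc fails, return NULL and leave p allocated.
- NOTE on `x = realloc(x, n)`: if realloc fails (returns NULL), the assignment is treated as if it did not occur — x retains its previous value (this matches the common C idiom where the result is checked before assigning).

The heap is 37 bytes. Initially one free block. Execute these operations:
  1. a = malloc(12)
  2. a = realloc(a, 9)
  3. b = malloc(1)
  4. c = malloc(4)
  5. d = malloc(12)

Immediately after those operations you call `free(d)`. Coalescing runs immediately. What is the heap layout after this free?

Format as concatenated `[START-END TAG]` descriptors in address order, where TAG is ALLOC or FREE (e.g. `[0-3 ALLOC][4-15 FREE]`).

Op 1: a = malloc(12) -> a = 0; heap: [0-11 ALLOC][12-36 FREE]
Op 2: a = realloc(a, 9) -> a = 0; heap: [0-8 ALLOC][9-36 FREE]
Op 3: b = malloc(1) -> b = 9; heap: [0-8 ALLOC][9-9 ALLOC][10-36 FREE]
Op 4: c = malloc(4) -> c = 10; heap: [0-8 ALLOC][9-9 ALLOC][10-13 ALLOC][14-36 FREE]
Op 5: d = malloc(12) -> d = 14; heap: [0-8 ALLOC][9-9 ALLOC][10-13 ALLOC][14-25 ALLOC][26-36 FREE]
free(d): d = 14 -> block [14-25 ALLOC]; mark free, coalesce with adjacent free neighbors -> [0-8 ALLOC][9-9 ALLOC][10-13 ALLOC][14-36 FREE]

Answer: [0-8 ALLOC][9-9 ALLOC][10-13 ALLOC][14-36 FREE]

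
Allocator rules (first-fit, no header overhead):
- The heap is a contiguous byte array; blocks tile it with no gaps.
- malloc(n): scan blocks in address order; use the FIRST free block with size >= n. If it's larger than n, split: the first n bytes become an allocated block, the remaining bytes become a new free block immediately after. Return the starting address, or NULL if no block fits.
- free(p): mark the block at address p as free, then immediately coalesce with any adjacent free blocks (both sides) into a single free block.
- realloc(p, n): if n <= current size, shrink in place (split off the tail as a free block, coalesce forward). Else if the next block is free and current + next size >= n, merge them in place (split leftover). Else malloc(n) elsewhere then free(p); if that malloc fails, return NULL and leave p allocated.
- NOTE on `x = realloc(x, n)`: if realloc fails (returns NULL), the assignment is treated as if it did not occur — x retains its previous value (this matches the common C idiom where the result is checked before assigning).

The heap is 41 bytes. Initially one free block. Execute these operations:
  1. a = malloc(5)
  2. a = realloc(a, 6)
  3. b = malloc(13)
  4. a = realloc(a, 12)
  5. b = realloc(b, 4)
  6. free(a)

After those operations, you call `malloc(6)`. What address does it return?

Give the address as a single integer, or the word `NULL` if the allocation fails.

Op 1: a = malloc(5) -> a = 0; heap: [0-4 ALLOC][5-40 FREE]
Op 2: a = realloc(a, 6) -> a = 0; heap: [0-5 ALLOC][6-40 FREE]
Op 3: b = malloc(13) -> b = 6; heap: [0-5 ALLOC][6-18 ALLOC][19-40 FREE]
Op 4: a = realloc(a, 12) -> a = 19; heap: [0-5 FREE][6-18 ALLOC][19-30 ALLOC][31-40 FREE]
Op 5: b = realloc(b, 4) -> b = 6; heap: [0-5 FREE][6-9 ALLOC][10-18 FREE][19-30 ALLOC][31-40 FREE]
Op 6: free(a) -> (freed a); heap: [0-5 FREE][6-9 ALLOC][10-40 FREE]
malloc(6): first-fit scan over [0-5 FREE][6-9 ALLOC][10-40 FREE] -> 0

Answer: 0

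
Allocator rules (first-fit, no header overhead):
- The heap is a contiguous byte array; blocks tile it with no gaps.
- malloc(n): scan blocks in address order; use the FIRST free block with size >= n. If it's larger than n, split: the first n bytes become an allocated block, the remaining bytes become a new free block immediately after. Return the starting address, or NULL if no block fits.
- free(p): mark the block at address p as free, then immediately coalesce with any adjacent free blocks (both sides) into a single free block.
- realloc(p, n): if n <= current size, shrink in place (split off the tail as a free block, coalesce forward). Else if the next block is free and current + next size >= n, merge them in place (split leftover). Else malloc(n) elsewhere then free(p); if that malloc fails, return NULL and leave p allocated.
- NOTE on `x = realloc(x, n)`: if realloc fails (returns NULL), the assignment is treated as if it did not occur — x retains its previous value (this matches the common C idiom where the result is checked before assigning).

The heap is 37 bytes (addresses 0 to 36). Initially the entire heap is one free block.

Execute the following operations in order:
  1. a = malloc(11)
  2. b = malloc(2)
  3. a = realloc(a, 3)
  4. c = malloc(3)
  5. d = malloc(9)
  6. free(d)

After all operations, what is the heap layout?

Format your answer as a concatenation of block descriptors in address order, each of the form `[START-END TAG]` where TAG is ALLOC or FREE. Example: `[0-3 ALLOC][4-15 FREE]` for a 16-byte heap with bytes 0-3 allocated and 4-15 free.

Op 1: a = malloc(11) -> a = 0; heap: [0-10 ALLOC][11-36 FREE]
Op 2: b = malloc(2) -> b = 11; heap: [0-10 ALLOC][11-12 ALLOC][13-36 FREE]
Op 3: a = realloc(a, 3) -> a = 0; heap: [0-2 ALLOC][3-10 FREE][11-12 ALLOC][13-36 FREE]
Op 4: c = malloc(3) -> c = 3; heap: [0-2 ALLOC][3-5 ALLOC][6-10 FREE][11-12 ALLOC][13-36 FREE]
Op 5: d = malloc(9) -> d = 13; heap: [0-2 ALLOC][3-5 ALLOC][6-10 FREE][11-12 ALLOC][13-21 ALLOC][22-36 FREE]
Op 6: free(d) -> (freed d); heap: [0-2 ALLOC][3-5 ALLOC][6-10 FREE][11-12 ALLOC][13-36 FREE]

Answer: [0-2 ALLOC][3-5 ALLOC][6-10 FREE][11-12 ALLOC][13-36 FREE]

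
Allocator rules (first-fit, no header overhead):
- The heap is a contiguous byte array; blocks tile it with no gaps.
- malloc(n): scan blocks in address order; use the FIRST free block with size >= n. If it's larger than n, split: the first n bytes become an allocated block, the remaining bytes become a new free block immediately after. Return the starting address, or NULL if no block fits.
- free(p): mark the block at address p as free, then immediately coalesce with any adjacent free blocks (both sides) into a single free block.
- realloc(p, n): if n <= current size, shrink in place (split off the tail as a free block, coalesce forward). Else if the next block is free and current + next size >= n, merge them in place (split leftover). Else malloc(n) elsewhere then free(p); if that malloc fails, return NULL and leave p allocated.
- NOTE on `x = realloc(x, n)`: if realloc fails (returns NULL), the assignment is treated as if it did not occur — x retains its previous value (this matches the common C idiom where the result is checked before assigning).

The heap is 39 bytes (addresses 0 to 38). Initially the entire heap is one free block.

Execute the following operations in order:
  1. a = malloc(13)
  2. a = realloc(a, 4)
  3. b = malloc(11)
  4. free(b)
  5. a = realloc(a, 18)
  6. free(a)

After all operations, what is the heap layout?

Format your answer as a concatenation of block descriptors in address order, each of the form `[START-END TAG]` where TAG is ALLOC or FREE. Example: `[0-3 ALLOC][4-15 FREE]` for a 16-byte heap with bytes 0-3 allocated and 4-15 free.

Answer: [0-38 FREE]

Derivation:
Op 1: a = malloc(13) -> a = 0; heap: [0-12 ALLOC][13-38 FREE]
Op 2: a = realloc(a, 4) -> a = 0; heap: [0-3 ALLOC][4-38 FREE]
Op 3: b = malloc(11) -> b = 4; heap: [0-3 ALLOC][4-14 ALLOC][15-38 FREE]
Op 4: free(b) -> (freed b); heap: [0-3 ALLOC][4-38 FREE]
Op 5: a = realloc(a, 18) -> a = 0; heap: [0-17 ALLOC][18-38 FREE]
Op 6: free(a) -> (freed a); heap: [0-38 FREE]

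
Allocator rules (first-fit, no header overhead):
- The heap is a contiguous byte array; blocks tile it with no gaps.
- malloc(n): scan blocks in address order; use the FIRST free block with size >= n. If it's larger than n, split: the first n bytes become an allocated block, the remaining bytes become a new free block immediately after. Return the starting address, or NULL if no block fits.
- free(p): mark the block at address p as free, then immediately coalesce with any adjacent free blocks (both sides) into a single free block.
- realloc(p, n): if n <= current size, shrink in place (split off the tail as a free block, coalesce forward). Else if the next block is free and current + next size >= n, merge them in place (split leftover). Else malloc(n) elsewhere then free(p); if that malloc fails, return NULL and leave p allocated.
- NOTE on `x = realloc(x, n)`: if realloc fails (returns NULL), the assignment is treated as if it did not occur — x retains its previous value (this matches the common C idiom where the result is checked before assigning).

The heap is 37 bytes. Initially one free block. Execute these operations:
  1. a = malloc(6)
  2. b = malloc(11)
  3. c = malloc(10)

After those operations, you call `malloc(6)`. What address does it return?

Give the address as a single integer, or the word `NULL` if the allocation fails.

Answer: 27

Derivation:
Op 1: a = malloc(6) -> a = 0; heap: [0-5 ALLOC][6-36 FREE]
Op 2: b = malloc(11) -> b = 6; heap: [0-5 ALLOC][6-16 ALLOC][17-36 FREE]
Op 3: c = malloc(10) -> c = 17; heap: [0-5 ALLOC][6-16 ALLOC][17-26 ALLOC][27-36 FREE]
malloc(6): first-fit scan over [0-5 ALLOC][6-16 ALLOC][17-26 ALLOC][27-36 FREE] -> 27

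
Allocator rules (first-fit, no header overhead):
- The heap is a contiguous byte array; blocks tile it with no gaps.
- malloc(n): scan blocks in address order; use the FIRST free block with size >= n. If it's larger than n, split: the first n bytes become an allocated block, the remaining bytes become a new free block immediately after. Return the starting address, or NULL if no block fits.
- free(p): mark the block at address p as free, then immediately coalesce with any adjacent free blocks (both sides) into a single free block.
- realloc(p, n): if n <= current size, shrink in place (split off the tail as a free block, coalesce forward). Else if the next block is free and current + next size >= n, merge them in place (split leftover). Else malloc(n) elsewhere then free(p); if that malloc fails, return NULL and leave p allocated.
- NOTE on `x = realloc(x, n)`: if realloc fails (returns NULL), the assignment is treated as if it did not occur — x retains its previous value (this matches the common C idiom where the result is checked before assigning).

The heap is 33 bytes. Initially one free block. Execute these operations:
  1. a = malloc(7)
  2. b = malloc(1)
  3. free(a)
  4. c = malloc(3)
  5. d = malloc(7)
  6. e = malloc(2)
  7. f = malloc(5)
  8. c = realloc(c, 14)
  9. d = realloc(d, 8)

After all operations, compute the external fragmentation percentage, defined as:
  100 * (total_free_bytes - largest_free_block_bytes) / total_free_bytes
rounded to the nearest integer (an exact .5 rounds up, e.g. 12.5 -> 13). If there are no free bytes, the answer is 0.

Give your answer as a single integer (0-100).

Answer: 50

Derivation:
Op 1: a = malloc(7) -> a = 0; heap: [0-6 ALLOC][7-32 FREE]
Op 2: b = malloc(1) -> b = 7; heap: [0-6 ALLOC][7-7 ALLOC][8-32 FREE]
Op 3: free(a) -> (freed a); heap: [0-6 FREE][7-7 ALLOC][8-32 FREE]
Op 4: c = malloc(3) -> c = 0; heap: [0-2 ALLOC][3-6 FREE][7-7 ALLOC][8-32 FREE]
Op 5: d = malloc(7) -> d = 8; heap: [0-2 ALLOC][3-6 FREE][7-7 ALLOC][8-14 ALLOC][15-32 FREE]
Op 6: e = malloc(2) -> e = 3; heap: [0-2 ALLOC][3-4 ALLOC][5-6 FREE][7-7 ALLOC][8-14 ALLOC][15-32 FREE]
Op 7: f = malloc(5) -> f = 15; heap: [0-2 ALLOC][3-4 ALLOC][5-6 FREE][7-7 ALLOC][8-14 ALLOC][15-19 ALLOC][20-32 FREE]
Op 8: c = realloc(c, 14) -> NULL (c unchanged); heap: [0-2 ALLOC][3-4 ALLOC][5-6 FREE][7-7 ALLOC][8-14 ALLOC][15-19 ALLOC][20-32 FREE]
Op 9: d = realloc(d, 8) -> d = 20; heap: [0-2 ALLOC][3-4 ALLOC][5-6 FREE][7-7 ALLOC][8-14 FREE][15-19 ALLOC][20-27 ALLOC][28-32 FREE]
Free blocks: [2 7 5] total_free=14 largest=7 -> 100*(14-7)/14 = 700/14 = 50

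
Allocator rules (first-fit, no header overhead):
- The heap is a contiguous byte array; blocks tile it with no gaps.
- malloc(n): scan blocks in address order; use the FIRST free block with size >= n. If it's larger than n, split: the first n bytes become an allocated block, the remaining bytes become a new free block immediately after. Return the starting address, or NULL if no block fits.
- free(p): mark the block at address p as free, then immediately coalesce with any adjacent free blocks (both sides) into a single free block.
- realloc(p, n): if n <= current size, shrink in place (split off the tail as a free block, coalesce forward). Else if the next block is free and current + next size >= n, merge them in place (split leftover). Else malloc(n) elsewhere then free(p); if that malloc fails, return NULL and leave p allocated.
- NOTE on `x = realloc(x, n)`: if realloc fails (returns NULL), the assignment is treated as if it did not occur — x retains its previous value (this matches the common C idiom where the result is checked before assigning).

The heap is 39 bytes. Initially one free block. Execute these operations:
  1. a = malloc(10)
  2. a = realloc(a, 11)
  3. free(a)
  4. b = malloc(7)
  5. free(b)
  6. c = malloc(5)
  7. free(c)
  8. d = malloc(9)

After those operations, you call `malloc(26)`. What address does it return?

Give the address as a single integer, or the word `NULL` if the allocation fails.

Answer: 9

Derivation:
Op 1: a = malloc(10) -> a = 0; heap: [0-9 ALLOC][10-38 FREE]
Op 2: a = realloc(a, 11) -> a = 0; heap: [0-10 ALLOC][11-38 FREE]
Op 3: free(a) -> (freed a); heap: [0-38 FREE]
Op 4: b = malloc(7) -> b = 0; heap: [0-6 ALLOC][7-38 FREE]
Op 5: free(b) -> (freed b); heap: [0-38 FREE]
Op 6: c = malloc(5) -> c = 0; heap: [0-4 ALLOC][5-38 FREE]
Op 7: free(c) -> (freed c); heap: [0-38 FREE]
Op 8: d = malloc(9) -> d = 0; heap: [0-8 ALLOC][9-38 FREE]
malloc(26): first-fit scan over [0-8 ALLOC][9-38 FREE] -> 9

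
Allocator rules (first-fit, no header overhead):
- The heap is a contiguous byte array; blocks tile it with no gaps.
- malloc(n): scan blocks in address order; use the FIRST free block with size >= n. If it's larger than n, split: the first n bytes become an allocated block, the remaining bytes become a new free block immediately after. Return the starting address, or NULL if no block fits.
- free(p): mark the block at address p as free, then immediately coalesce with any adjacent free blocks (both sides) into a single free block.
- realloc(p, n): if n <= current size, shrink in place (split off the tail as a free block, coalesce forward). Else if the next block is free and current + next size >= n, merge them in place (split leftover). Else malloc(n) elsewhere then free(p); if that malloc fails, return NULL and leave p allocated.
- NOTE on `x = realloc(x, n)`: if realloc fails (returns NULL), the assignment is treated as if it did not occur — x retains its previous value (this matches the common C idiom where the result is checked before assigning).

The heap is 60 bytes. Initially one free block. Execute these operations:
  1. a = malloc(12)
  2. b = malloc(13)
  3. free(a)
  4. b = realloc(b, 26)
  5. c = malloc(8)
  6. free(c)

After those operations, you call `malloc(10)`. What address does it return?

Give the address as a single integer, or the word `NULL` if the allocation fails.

Answer: 0

Derivation:
Op 1: a = malloc(12) -> a = 0; heap: [0-11 ALLOC][12-59 FREE]
Op 2: b = malloc(13) -> b = 12; heap: [0-11 ALLOC][12-24 ALLOC][25-59 FREE]
Op 3: free(a) -> (freed a); heap: [0-11 FREE][12-24 ALLOC][25-59 FREE]
Op 4: b = realloc(b, 26) -> b = 12; heap: [0-11 FREE][12-37 ALLOC][38-59 FREE]
Op 5: c = malloc(8) -> c = 0; heap: [0-7 ALLOC][8-11 FREE][12-37 ALLOC][38-59 FREE]
Op 6: free(c) -> (freed c); heap: [0-11 FREE][12-37 ALLOC][38-59 FREE]
malloc(10): first-fit scan over [0-11 FREE][12-37 ALLOC][38-59 FREE] -> 0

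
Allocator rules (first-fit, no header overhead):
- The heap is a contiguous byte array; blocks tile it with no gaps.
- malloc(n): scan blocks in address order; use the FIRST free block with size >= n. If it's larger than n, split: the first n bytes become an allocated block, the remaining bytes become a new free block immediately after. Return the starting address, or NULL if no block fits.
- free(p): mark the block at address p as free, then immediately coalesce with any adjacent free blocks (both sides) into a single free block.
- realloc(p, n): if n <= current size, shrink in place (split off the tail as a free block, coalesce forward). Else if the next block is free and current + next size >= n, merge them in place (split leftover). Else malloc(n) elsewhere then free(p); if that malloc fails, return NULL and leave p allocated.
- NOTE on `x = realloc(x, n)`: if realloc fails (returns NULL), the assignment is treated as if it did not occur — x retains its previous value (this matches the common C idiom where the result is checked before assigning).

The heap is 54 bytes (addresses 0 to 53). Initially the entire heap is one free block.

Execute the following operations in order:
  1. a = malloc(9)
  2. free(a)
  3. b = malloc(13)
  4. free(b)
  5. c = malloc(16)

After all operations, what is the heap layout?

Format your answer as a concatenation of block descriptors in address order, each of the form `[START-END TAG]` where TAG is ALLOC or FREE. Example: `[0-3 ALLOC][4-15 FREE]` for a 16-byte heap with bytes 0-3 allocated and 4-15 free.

Answer: [0-15 ALLOC][16-53 FREE]

Derivation:
Op 1: a = malloc(9) -> a = 0; heap: [0-8 ALLOC][9-53 FREE]
Op 2: free(a) -> (freed a); heap: [0-53 FREE]
Op 3: b = malloc(13) -> b = 0; heap: [0-12 ALLOC][13-53 FREE]
Op 4: free(b) -> (freed b); heap: [0-53 FREE]
Op 5: c = malloc(16) -> c = 0; heap: [0-15 ALLOC][16-53 FREE]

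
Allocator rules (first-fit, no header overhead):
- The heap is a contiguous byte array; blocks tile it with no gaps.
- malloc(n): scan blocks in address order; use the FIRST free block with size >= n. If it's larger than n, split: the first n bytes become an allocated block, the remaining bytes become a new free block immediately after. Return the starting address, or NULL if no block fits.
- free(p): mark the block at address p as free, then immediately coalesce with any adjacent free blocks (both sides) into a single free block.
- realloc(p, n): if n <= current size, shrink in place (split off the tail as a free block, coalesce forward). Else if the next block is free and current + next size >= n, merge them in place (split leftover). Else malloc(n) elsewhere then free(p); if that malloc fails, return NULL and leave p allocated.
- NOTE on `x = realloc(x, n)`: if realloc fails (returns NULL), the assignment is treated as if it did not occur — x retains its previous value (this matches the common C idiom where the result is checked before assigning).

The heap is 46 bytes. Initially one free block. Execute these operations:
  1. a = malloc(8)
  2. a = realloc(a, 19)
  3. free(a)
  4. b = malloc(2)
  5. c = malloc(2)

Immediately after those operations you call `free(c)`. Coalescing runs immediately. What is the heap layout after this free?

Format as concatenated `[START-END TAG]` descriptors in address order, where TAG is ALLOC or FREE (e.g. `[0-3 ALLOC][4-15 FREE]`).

Answer: [0-1 ALLOC][2-45 FREE]

Derivation:
Op 1: a = malloc(8) -> a = 0; heap: [0-7 ALLOC][8-45 FREE]
Op 2: a = realloc(a, 19) -> a = 0; heap: [0-18 ALLOC][19-45 FREE]
Op 3: free(a) -> (freed a); heap: [0-45 FREE]
Op 4: b = malloc(2) -> b = 0; heap: [0-1 ALLOC][2-45 FREE]
Op 5: c = malloc(2) -> c = 2; heap: [0-1 ALLOC][2-3 ALLOC][4-45 FREE]
free(c): c = 2 -> block [2-3 ALLOC]; mark free, coalesce with adjacent free neighbors -> [0-1 ALLOC][2-45 FREE]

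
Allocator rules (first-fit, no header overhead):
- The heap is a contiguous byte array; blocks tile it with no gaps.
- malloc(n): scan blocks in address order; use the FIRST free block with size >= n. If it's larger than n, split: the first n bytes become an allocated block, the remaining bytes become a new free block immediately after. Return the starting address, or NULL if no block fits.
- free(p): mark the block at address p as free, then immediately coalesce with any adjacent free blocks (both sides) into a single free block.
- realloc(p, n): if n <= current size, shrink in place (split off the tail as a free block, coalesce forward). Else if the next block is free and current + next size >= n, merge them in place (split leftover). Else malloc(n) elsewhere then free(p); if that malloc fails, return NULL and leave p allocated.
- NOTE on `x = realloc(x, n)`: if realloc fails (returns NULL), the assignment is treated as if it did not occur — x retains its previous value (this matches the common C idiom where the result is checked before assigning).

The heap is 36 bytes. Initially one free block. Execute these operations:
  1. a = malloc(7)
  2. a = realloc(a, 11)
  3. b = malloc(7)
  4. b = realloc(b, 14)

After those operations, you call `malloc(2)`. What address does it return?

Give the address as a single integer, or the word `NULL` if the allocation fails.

Op 1: a = malloc(7) -> a = 0; heap: [0-6 ALLOC][7-35 FREE]
Op 2: a = realloc(a, 11) -> a = 0; heap: [0-10 ALLOC][11-35 FREE]
Op 3: b = malloc(7) -> b = 11; heap: [0-10 ALLOC][11-17 ALLOC][18-35 FREE]
Op 4: b = realloc(b, 14) -> b = 11; heap: [0-10 ALLOC][11-24 ALLOC][25-35 FREE]
malloc(2): first-fit scan over [0-10 ALLOC][11-24 ALLOC][25-35 FREE] -> 25

Answer: 25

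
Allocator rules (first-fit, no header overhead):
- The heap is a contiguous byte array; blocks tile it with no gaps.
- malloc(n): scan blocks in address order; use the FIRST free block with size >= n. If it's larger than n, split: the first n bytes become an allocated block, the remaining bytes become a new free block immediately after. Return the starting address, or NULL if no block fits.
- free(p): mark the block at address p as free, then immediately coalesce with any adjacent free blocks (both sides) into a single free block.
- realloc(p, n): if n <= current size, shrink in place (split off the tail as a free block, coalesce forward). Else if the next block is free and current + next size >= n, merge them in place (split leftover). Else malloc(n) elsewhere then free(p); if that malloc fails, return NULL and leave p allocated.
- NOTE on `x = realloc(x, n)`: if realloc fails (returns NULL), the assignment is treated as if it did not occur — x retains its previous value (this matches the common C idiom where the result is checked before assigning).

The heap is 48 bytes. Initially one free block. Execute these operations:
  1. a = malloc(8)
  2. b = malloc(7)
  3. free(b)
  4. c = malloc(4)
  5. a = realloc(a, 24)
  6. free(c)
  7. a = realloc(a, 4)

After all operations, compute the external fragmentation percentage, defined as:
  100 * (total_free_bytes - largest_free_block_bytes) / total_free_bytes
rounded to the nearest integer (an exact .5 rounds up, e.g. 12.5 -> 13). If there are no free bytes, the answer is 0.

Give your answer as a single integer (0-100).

Answer: 27

Derivation:
Op 1: a = malloc(8) -> a = 0; heap: [0-7 ALLOC][8-47 FREE]
Op 2: b = malloc(7) -> b = 8; heap: [0-7 ALLOC][8-14 ALLOC][15-47 FREE]
Op 3: free(b) -> (freed b); heap: [0-7 ALLOC][8-47 FREE]
Op 4: c = malloc(4) -> c = 8; heap: [0-7 ALLOC][8-11 ALLOC][12-47 FREE]
Op 5: a = realloc(a, 24) -> a = 12; heap: [0-7 FREE][8-11 ALLOC][12-35 ALLOC][36-47 FREE]
Op 6: free(c) -> (freed c); heap: [0-11 FREE][12-35 ALLOC][36-47 FREE]
Op 7: a = realloc(a, 4) -> a = 12; heap: [0-11 FREE][12-15 ALLOC][16-47 FREE]
Free blocks: [12 32] total_free=44 largest=32 -> 100*(44-32)/44 = 1200/44 ≈ 27.273 -> rounds to 27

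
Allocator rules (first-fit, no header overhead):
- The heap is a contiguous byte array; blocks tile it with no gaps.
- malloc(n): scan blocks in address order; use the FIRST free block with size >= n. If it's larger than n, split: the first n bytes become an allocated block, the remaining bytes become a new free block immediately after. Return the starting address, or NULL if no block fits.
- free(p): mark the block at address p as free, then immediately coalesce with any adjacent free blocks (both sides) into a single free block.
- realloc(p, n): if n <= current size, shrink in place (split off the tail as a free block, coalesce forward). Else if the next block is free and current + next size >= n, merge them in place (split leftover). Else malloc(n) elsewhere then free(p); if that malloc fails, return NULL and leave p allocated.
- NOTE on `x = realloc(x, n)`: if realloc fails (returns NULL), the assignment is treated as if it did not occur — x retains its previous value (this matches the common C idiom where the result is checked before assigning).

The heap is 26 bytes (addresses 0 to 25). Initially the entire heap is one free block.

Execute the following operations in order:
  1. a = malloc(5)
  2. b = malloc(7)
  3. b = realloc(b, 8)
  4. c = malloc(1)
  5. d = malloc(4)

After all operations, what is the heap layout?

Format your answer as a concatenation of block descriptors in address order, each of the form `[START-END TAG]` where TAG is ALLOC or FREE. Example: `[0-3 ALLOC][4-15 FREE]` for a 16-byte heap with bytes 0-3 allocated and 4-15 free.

Op 1: a = malloc(5) -> a = 0; heap: [0-4 ALLOC][5-25 FREE]
Op 2: b = malloc(7) -> b = 5; heap: [0-4 ALLOC][5-11 ALLOC][12-25 FREE]
Op 3: b = realloc(b, 8) -> b = 5; heap: [0-4 ALLOC][5-12 ALLOC][13-25 FREE]
Op 4: c = malloc(1) -> c = 13; heap: [0-4 ALLOC][5-12 ALLOC][13-13 ALLOC][14-25 FREE]
Op 5: d = malloc(4) -> d = 14; heap: [0-4 ALLOC][5-12 ALLOC][13-13 ALLOC][14-17 ALLOC][18-25 FREE]

Answer: [0-4 ALLOC][5-12 ALLOC][13-13 ALLOC][14-17 ALLOC][18-25 FREE]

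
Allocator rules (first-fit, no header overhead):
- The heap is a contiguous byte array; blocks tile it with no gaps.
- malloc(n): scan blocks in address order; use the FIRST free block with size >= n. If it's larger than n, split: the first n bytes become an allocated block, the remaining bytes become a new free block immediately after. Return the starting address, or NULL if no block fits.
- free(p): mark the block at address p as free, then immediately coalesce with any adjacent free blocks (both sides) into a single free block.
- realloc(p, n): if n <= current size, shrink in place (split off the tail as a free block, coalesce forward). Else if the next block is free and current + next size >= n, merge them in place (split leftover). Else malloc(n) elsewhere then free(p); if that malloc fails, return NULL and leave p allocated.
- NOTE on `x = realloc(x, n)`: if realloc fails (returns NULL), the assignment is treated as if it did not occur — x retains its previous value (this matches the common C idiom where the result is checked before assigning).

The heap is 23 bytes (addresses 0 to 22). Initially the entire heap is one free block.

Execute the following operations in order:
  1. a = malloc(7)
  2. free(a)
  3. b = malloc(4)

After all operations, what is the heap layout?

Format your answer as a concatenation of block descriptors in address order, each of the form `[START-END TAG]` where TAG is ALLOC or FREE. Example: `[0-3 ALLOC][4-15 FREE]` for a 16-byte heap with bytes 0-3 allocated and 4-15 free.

Op 1: a = malloc(7) -> a = 0; heap: [0-6 ALLOC][7-22 FREE]
Op 2: free(a) -> (freed a); heap: [0-22 FREE]
Op 3: b = malloc(4) -> b = 0; heap: [0-3 ALLOC][4-22 FREE]

Answer: [0-3 ALLOC][4-22 FREE]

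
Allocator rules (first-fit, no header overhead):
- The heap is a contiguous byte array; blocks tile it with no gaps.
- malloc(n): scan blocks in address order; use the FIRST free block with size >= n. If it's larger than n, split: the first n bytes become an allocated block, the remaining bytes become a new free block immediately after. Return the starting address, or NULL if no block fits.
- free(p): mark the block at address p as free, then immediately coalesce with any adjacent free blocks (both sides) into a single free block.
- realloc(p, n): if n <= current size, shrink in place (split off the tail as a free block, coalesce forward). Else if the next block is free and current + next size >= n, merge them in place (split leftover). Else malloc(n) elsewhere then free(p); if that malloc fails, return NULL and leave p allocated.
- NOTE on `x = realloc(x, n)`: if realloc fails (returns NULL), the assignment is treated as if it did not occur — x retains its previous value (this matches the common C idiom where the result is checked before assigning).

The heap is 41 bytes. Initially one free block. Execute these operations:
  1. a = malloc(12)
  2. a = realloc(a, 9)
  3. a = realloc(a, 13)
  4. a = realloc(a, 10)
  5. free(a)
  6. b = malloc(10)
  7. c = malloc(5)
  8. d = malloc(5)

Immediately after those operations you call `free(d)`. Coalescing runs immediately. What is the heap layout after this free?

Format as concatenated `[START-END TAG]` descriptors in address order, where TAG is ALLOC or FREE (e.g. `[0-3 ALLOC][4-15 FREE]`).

Op 1: a = malloc(12) -> a = 0; heap: [0-11 ALLOC][12-40 FREE]
Op 2: a = realloc(a, 9) -> a = 0; heap: [0-8 ALLOC][9-40 FREE]
Op 3: a = realloc(a, 13) -> a = 0; heap: [0-12 ALLOC][13-40 FREE]
Op 4: a = realloc(a, 10) -> a = 0; heap: [0-9 ALLOC][10-40 FREE]
Op 5: free(a) -> (freed a); heap: [0-40 FREE]
Op 6: b = malloc(10) -> b = 0; heap: [0-9 ALLOC][10-40 FREE]
Op 7: c = malloc(5) -> c = 10; heap: [0-9 ALLOC][10-14 ALLOC][15-40 FREE]
Op 8: d = malloc(5) -> d = 15; heap: [0-9 ALLOC][10-14 ALLOC][15-19 ALLOC][20-40 FREE]
free(d): d = 15 -> block [15-19 ALLOC]; mark free, coalesce with adjacent free neighbors -> [0-9 ALLOC][10-14 ALLOC][15-40 FREE]

Answer: [0-9 ALLOC][10-14 ALLOC][15-40 FREE]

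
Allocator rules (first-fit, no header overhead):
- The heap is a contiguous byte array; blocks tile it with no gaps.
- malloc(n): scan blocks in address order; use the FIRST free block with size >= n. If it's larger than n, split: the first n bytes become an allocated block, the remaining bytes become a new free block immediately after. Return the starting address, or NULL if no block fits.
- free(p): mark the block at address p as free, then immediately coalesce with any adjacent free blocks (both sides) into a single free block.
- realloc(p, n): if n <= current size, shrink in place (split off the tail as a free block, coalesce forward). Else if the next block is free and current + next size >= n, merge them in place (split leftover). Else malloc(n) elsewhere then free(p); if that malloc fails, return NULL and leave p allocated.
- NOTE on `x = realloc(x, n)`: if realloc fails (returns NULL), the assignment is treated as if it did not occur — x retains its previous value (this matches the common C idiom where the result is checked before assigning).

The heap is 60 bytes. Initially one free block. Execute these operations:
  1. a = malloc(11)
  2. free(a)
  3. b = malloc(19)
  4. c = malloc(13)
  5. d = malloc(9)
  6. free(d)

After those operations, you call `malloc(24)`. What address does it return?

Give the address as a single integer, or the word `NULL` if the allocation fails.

Op 1: a = malloc(11) -> a = 0; heap: [0-10 ALLOC][11-59 FREE]
Op 2: free(a) -> (freed a); heap: [0-59 FREE]
Op 3: b = malloc(19) -> b = 0; heap: [0-18 ALLOC][19-59 FREE]
Op 4: c = malloc(13) -> c = 19; heap: [0-18 ALLOC][19-31 ALLOC][32-59 FREE]
Op 5: d = malloc(9) -> d = 32; heap: [0-18 ALLOC][19-31 ALLOC][32-40 ALLOC][41-59 FREE]
Op 6: free(d) -> (freed d); heap: [0-18 ALLOC][19-31 ALLOC][32-59 FREE]
malloc(24): first-fit scan over [0-18 ALLOC][19-31 ALLOC][32-59 FREE] -> 32

Answer: 32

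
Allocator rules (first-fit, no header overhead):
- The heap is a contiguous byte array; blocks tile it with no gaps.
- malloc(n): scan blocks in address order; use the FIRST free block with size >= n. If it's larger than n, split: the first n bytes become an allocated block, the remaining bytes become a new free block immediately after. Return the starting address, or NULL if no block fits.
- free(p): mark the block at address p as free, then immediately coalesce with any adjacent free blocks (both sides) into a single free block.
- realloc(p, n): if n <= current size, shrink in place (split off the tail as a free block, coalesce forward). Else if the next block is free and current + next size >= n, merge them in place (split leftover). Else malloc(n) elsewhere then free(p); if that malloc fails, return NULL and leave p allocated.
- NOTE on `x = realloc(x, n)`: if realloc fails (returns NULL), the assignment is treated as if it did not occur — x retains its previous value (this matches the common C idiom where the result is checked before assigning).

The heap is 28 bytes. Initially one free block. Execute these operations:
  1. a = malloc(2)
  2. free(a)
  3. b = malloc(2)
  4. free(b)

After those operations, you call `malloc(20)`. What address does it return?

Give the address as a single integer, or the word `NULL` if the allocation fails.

Op 1: a = malloc(2) -> a = 0; heap: [0-1 ALLOC][2-27 FREE]
Op 2: free(a) -> (freed a); heap: [0-27 FREE]
Op 3: b = malloc(2) -> b = 0; heap: [0-1 ALLOC][2-27 FREE]
Op 4: free(b) -> (freed b); heap: [0-27 FREE]
malloc(20): first-fit scan over [0-27 FREE] -> 0

Answer: 0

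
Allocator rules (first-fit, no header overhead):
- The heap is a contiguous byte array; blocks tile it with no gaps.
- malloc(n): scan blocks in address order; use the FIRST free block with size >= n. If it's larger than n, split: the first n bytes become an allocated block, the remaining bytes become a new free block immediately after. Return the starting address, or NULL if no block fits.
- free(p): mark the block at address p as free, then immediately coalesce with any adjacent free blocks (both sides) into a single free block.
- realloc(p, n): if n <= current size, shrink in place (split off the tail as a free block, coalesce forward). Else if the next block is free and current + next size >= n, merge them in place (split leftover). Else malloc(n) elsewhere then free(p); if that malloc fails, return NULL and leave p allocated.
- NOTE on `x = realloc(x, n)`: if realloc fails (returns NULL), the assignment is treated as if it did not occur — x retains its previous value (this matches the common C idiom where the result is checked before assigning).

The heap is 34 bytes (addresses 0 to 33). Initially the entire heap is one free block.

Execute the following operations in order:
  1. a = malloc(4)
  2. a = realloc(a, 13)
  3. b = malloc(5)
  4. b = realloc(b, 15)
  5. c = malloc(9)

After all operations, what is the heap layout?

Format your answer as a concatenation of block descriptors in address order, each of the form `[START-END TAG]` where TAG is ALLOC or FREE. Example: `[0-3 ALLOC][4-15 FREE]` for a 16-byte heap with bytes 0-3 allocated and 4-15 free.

Answer: [0-12 ALLOC][13-27 ALLOC][28-33 FREE]

Derivation:
Op 1: a = malloc(4) -> a = 0; heap: [0-3 ALLOC][4-33 FREE]
Op 2: a = realloc(a, 13) -> a = 0; heap: [0-12 ALLOC][13-33 FREE]
Op 3: b = malloc(5) -> b = 13; heap: [0-12 ALLOC][13-17 ALLOC][18-33 FREE]
Op 4: b = realloc(b, 15) -> b = 13; heap: [0-12 ALLOC][13-27 ALLOC][28-33 FREE]
Op 5: c = malloc(9) -> c = NULL; heap: [0-12 ALLOC][13-27 ALLOC][28-33 FREE]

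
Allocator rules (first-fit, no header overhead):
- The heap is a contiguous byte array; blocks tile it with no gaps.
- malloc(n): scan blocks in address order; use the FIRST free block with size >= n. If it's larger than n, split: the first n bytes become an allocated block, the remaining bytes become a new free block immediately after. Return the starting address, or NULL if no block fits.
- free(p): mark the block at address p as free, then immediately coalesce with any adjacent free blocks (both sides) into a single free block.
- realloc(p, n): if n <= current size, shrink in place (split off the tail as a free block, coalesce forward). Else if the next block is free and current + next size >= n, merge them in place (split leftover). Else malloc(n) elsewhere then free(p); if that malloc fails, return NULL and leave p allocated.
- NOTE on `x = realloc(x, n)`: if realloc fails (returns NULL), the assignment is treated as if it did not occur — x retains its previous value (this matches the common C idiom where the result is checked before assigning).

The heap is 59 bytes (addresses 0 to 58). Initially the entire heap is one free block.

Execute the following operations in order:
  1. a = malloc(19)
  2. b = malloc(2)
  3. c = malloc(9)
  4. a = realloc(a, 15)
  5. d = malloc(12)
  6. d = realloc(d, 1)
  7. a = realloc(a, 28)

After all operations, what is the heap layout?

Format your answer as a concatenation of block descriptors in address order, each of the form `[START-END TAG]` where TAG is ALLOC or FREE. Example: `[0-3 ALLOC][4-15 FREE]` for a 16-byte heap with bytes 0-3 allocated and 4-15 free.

Op 1: a = malloc(19) -> a = 0; heap: [0-18 ALLOC][19-58 FREE]
Op 2: b = malloc(2) -> b = 19; heap: [0-18 ALLOC][19-20 ALLOC][21-58 FREE]
Op 3: c = malloc(9) -> c = 21; heap: [0-18 ALLOC][19-20 ALLOC][21-29 ALLOC][30-58 FREE]
Op 4: a = realloc(a, 15) -> a = 0; heap: [0-14 ALLOC][15-18 FREE][19-20 ALLOC][21-29 ALLOC][30-58 FREE]
Op 5: d = malloc(12) -> d = 30; heap: [0-14 ALLOC][15-18 FREE][19-20 ALLOC][21-29 ALLOC][30-41 ALLOC][42-58 FREE]
Op 6: d = realloc(d, 1) -> d = 30; heap: [0-14 ALLOC][15-18 FREE][19-20 ALLOC][21-29 ALLOC][30-30 ALLOC][31-58 FREE]
Op 7: a = realloc(a, 28) -> a = 31; heap: [0-18 FREE][19-20 ALLOC][21-29 ALLOC][30-30 ALLOC][31-58 ALLOC]

Answer: [0-18 FREE][19-20 ALLOC][21-29 ALLOC][30-30 ALLOC][31-58 ALLOC]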